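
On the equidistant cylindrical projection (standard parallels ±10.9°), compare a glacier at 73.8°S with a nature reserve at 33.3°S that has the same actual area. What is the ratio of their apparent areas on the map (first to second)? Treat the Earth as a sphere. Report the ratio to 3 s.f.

The equidistant cylindrical projection with φ₀ = 10.9° has h = 1 (meridians true) and k = cos φ₀ / cos φ along parallels.
Areal scale at 73.8°: h·k = 1.000 × 3.520 = 3.520.
Areal scale at 33.3°: h·k = 1.000 × 1.175 = 1.175.
Ratio = 3.520/1.175 ≈ 3.00.

3.00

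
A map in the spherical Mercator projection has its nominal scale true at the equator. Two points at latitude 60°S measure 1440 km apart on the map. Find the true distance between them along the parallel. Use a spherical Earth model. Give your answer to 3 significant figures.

For Mercator, h = k = sec φ (a conformal cylindrical projection has a single point scale, 1/cos φ).
Along the parallel at 60°, map distances are exaggerated by k = sec 60° = 2.000.
True distance = 1440 / 2.000 = 1440 × cos 60° ≈ 720 km.

720 km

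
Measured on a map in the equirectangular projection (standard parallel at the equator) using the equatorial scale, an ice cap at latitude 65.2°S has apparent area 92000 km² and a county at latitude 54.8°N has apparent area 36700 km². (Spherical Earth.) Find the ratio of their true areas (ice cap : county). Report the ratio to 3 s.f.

On the plate carrée, areal scale = h·k = 1 × sec φ, so true area = apparent × cos φ.
True area of ice cap: 92000 × cos(65.2°) = 92000 × 0.4195 = 38590 km².
True area of county: 36700 × cos(54.8°) = 36700 × 0.5764 = 21160 km².
Ratio = 38590 / 21160 ≈ 1.82.

1.82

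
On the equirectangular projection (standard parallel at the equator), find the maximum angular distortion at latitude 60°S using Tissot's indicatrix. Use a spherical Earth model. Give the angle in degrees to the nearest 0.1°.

38.9°

Plate carrée maps x = Rλ, y = Rφ. The meridian scale is h = 1 and the parallel scale is k = 1/cos φ = sec φ.
At 60°: h = 1.000, k = 2.000; principal scales a = 2.000, b = 1.000.
sin(ω/2) = (a − b)/(a + b) = 1.0000/3.000 = 0.3333, so ω = 2 arcsin(0.3333) ≈ 38.9°.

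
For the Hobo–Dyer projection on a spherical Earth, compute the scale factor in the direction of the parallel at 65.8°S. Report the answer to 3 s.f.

1.94

Hobo–Dyer is a cylindrical equal-area projection with standard parallels at ±37.5°. For cylindrical equal-area with standard parallel φ₀, h = cos φ / cos φ₀ and k = cos φ₀ / cos φ, so h·k = 1.
k = cos 37.5° / cos 65.8° = 0.7934/0.4099 = 1.935.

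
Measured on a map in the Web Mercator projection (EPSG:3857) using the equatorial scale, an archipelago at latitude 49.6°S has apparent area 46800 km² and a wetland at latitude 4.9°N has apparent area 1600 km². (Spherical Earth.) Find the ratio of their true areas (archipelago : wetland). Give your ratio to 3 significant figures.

Since Mercator area scale is 1/cos²φ, the true area equals the apparent area multiplied by cos²φ.
True area of archipelago: 46800 × cos²(49.6°) = 46800 × 0.4201 = 19660 km².
True area of wetland: 1600 × cos²(4.9°) = 1600 × 0.9927 = 1588 km².
Ratio = 19660 / 1588 ≈ 12.4.

12.4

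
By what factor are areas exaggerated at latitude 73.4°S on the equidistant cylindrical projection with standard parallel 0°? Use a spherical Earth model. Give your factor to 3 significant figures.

In the plate carrée (x = Rλ, y = Rφ), meridians are true-scale (h = 1) and parallels are stretched by k = sec φ.
Areal scale = h·k = 1 × sec φ; at 73.4°, h = 1.000, k = 3.500, so h·k = 3.500.

3.50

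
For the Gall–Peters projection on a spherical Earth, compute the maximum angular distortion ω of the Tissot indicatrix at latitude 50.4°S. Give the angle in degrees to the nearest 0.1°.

The Gall–Peters projection is cylindrical equal-area with φ₀ = 45°. A cylindrical equal-area projection with standard parallel φ₀ has meridian scale h = cos φ / cos φ₀ and parallel scale k = cos φ₀ / cos φ (so areas are preserved, h·k = 1).
At 50.4°: h = 0.9015, k = 1.109; principal scales a = 1.109, b = 0.9015.
sin(ω/2) = (a − b)/(a + b) = 0.2079/2.011 = 0.1034, so ω = 2 arcsin(0.1034) ≈ 11.9°.

11.9°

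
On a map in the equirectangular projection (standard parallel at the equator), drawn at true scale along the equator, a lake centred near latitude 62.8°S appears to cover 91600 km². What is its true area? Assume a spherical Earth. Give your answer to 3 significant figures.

41900 km²

Plate carrée maps x = Rλ, y = Rφ. The meridian scale is h = 1 and the parallel scale is k = 1/cos φ = sec φ.
Areal scale = h·k = 1 × sec φ; at 62.8°, h = 1.000, k = 2.188, so h·k = 2.188.
True area = apparent / (areal scale) = 91600 / 2.188 ≈ 41900 km².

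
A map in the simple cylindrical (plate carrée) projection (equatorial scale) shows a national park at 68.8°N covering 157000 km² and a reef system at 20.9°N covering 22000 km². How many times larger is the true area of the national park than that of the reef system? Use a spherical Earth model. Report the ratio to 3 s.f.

Plate carrée has h = 1 and k = sec φ, giving areal scale sec φ; true area = (apparent area) · cos φ.
True area of national park: 157000 × cos(68.8°) = 157000 × 0.3616 = 56780 km².
True area of reef system: 22000 × cos(20.9°) = 22000 × 0.9342 = 20550 km².
Ratio = 56780 / 20550 ≈ 2.76.

2.76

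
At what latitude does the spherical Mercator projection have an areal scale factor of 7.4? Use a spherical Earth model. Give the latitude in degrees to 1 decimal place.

68.4°

Mercator areal scale is sec²φ.
sec²φ = 7.4  ⇒  cos²φ = 0.1351  ⇒  cos φ = 0.3676.
φ = arccos(0.3676) ≈ 68.4°.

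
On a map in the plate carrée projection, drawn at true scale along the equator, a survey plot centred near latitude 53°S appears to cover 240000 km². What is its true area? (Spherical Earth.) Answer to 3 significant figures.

For the equirectangular projection with φ₀ = 0 (plate carrée), h = 1 along meridians and k = sec φ along parallels.
Areal scale = h·k = 1 × sec φ; at 53°, h = 1.000, k = 1.662, so h·k = 1.662.
True area = apparent / (areal scale) = 240000 / 1.662 ≈ 144000 km².

144000 km²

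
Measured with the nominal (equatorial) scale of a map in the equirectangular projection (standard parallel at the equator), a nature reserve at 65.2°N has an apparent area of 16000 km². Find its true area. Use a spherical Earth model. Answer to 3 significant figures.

For the equirectangular projection with φ₀ = 0 (plate carrée), h = 1 along meridians and k = sec φ along parallels.
Areal scale = h·k = 1 × sec φ; at 65.2°, h = 1.000, k = 2.384, so h·k = 2.384.
True area = apparent / (areal scale) = 16000 / 2.384 ≈ 6710 km².

6710 km²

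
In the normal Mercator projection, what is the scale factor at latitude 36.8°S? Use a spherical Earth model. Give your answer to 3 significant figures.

1.25

The Mercator projection is conformal; its linear scale factor is the same in every direction and equals sec φ = 1/cos φ.
k = 1/cos 36.8° = 1/0.8007 = 1.249.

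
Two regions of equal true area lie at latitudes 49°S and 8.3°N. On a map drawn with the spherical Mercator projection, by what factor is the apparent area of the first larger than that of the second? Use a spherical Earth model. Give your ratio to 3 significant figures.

Mercator is conformal with k = sec φ, so areal scale = k² = sec²φ.
At 49°: sec²(49°) = 1/0.6561² = 2.323.
At 8.3°: sec²(8.3°) = 1/0.9895² = 1.021.
Ratio = 2.323/1.021 = cos²(8.3°)/cos²(49°) ≈ 2.27.

2.27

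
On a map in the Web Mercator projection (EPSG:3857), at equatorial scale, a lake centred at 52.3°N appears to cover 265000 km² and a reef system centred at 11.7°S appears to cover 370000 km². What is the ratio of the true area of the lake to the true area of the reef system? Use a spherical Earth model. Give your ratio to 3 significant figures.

On Mercator the areal scale is sec²φ, so true area = apparent × cos²φ.
True area of lake: 265000 × cos²(52.3°) = 265000 × 0.3740 = 99100 km².
True area of reef system: 370000 × cos²(11.7°) = 370000 × 0.9589 = 354800 km².
Ratio = 99100 / 354800 ≈ 0.279.

0.279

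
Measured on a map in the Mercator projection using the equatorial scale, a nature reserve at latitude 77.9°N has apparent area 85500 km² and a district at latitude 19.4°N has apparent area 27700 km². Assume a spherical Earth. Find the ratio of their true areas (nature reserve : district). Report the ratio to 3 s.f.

0.152

Mercator's areal exaggeration is sec²φ; hence true area = (apparent area) · cos²φ.
True area of nature reserve: 85500 × cos²(77.9°) = 85500 × 0.04394 = 3757 km².
True area of district: 27700 × cos²(19.4°) = 27700 × 0.8897 = 24640 km².
Ratio = 3757 / 24640 ≈ 0.152.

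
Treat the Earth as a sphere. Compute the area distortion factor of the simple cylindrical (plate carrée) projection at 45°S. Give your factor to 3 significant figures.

1.41

Plate carrée maps x = Rλ, y = Rφ. The meridian scale is h = 1 and the parallel scale is k = 1/cos φ = sec φ.
Areal scale = h·k = 1 × sec φ; at 45°, h = 1.000, k = 1.414, so h·k = 1.414.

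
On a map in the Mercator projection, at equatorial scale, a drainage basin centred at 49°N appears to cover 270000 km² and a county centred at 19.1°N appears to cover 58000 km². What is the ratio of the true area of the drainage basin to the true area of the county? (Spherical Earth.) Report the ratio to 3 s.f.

2.24

Since Mercator area scale is 1/cos²φ, the true area equals the apparent area multiplied by cos²φ.
True area of drainage basin: 270000 × cos²(49°) = 270000 × 0.4304 = 116200 km².
True area of county: 58000 × cos²(19.1°) = 58000 × 0.8929 = 51790 km².
Ratio = 116200 / 51790 ≈ 2.24.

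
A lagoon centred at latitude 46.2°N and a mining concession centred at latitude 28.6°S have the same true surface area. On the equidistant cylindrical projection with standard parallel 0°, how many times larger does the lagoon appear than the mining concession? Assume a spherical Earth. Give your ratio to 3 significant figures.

Plate carrée maps x = Rλ, y = Rφ. The meridian scale is h = 1 and the parallel scale is k = 1/cos φ = sec φ.
Areal scale at 46.2°: h·k = 1.000 × 1.445 = 1.445.
Areal scale at 28.6°: h·k = 1.000 × 1.139 = 1.139.
Ratio = 1.445/1.139 ≈ 1.27.

1.27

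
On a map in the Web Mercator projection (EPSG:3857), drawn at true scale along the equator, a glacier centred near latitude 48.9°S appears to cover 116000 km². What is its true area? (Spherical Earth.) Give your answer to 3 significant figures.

50100 km²

The Mercator projection is conformal; its linear scale factor is the same in every direction and equals sec φ = 1/cos φ.
Areal scale = k² = sec²φ = 1/cos²(48.9°) = 1/0.6574² = 2.314.
True area = apparent / (areal scale) = 116000 / 2.314 ≈ 50100 km².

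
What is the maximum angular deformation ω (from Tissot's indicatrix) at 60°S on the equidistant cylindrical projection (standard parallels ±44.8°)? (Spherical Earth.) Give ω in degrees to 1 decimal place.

The equidistant cylindrical projection with φ₀ = 44.8° has h = 1 (meridians true) and k = cos φ₀ / cos φ along parallels.
At 60°: h = 1.000, k = 1.419; principal scales a = 1.419, b = 1.000.
sin(ω/2) = (a − b)/(a + b) = 0.4191/2.419 = 0.1733, so ω = 2 arcsin(0.1733) ≈ 20.0°.

20.0°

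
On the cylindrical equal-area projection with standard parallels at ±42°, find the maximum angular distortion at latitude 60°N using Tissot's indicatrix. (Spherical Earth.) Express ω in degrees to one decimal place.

For cylindrical equal-area with standard parallel φ₀, h = cos φ / cos φ₀ and k = cos φ₀ / cos φ, so h·k = 1.
At 60°: h = 0.6728, k = 1.486; principal scales a = 1.486, b = 0.6728.
sin(ω/2) = (a − b)/(a + b) = 0.8135/2.159 = 0.3768, so ω = 2 arcsin(0.3768) ≈ 44.3°.

44.3°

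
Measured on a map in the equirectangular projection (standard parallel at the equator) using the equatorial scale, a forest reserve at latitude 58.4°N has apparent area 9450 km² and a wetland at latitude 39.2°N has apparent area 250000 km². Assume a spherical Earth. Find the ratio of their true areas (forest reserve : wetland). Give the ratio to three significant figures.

Plate carrée has h = 1 and k = sec φ, giving areal scale sec φ; true area = (apparent area) · cos φ.
True area of forest reserve: 9450 × cos(58.4°) = 9450 × 0.5240 = 4952 km².
True area of wetland: 250000 × cos(39.2°) = 250000 × 0.7749 = 193700 km².
Ratio = 4952 / 193700 ≈ 0.0256.

0.0256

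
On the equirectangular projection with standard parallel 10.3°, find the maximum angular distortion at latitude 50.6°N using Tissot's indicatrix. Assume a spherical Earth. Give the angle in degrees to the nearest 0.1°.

With standard parallel φ₀ = 10.3°, the equirectangular projection gives x = Rλ cos φ₀, y = Rφ, so h = 1 and k = cos 10.3° / cos φ.
At 50.6°: h = 1.000, k = 1.550; principal scales a = 1.550, b = 1.000.
sin(ω/2) = (a − b)/(a + b) = 0.5501/2.550 = 0.2157, so ω = 2 arcsin(0.2157) ≈ 24.9°.

24.9°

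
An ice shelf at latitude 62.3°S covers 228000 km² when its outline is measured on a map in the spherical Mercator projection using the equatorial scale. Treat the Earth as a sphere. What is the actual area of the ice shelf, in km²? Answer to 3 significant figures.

The Mercator projection is conformal; its linear scale factor is the same in every direction and equals sec φ = 1/cos φ.
Areal scale = k² = sec²φ = 1/cos²(62.3°) = 1/0.4648² = 4.628.
True area = apparent / (areal scale) = 228000 / 4.628 ≈ 49300 km².

49300 km²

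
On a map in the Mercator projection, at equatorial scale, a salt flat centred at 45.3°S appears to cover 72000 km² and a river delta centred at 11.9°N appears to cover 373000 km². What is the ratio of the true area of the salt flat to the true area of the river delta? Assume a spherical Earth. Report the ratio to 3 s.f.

Since Mercator area scale is 1/cos²φ, the true area equals the apparent area multiplied by cos²φ.
True area of salt flat: 72000 × cos²(45.3°) = 72000 × 0.4948 = 35620 km².
True area of river delta: 373000 × cos²(11.9°) = 373000 × 0.9575 = 357100 km².
Ratio = 35620 / 357100 ≈ 0.0997.

0.0997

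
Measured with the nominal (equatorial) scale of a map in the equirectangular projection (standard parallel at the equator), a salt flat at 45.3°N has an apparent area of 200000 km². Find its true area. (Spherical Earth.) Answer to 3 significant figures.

For the equirectangular projection with φ₀ = 0 (plate carrée), h = 1 along meridians and k = sec φ along parallels.
Areal scale = h·k = 1 × sec φ; at 45.3°, h = 1.000, k = 1.422, so h·k = 1.422.
True area = apparent / (areal scale) = 200000 / 1.422 ≈ 141000 km².

141000 km²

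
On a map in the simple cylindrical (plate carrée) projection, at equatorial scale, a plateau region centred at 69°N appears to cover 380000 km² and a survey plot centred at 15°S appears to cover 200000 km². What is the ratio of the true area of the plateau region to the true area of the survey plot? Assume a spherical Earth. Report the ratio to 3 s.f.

0.705

Plate carrée has h = 1 and k = sec φ, giving areal scale sec φ; true area = (apparent area) · cos φ.
True area of plateau region: 380000 × cos(69°) = 380000 × 0.3584 = 136200 km².
True area of survey plot: 200000 × cos(15°) = 200000 × 0.9659 = 193200 km².
Ratio = 136200 / 193200 ≈ 0.705.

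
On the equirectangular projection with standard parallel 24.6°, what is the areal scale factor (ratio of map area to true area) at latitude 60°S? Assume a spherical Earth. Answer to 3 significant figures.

In the equirectangular projection with standard parallel φ₀ = 24.6° (x = Rλ cos φ₀, y = Rφ), meridians are true-scale (h = 1) and the parallel scale is k = cos φ₀ / cos φ.
Areal scale = h·k = 1 × cos φ₀ / cos φ; at 60°, h = 1.000, k = 1.818, so h·k = 1.818.

1.82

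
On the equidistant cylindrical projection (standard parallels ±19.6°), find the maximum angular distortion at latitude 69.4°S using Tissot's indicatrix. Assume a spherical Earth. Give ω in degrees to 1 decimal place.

With standard parallel φ₀ = 19.6°, the equirectangular projection gives x = Rλ cos φ₀, y = Rφ, so h = 1 and k = cos 19.6° / cos φ.
At 69.4°: h = 1.000, k = 2.678; principal scales a = 2.678, b = 1.000.
sin(ω/2) = (a − b)/(a + b) = 1.678/3.678 = 0.4562, so ω = 2 arcsin(0.4562) ≈ 54.3°.

54.3°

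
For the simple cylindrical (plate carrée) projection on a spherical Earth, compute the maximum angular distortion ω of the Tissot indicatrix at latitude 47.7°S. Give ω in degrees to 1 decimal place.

For the equirectangular projection with φ₀ = 0 (plate carrée), h = 1 along meridians and k = sec φ along parallels.
At 47.7°: h = 1.000, k = 1.486; principal scales a = 1.486, b = 1.000.
sin(ω/2) = (a − b)/(a + b) = 0.4859/2.486 = 0.1954, so ω = 2 arcsin(0.1954) ≈ 22.5°.

22.5°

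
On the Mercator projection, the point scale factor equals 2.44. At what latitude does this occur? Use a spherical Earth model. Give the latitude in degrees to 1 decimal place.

Mercator scale is k = sec φ = 1/cos φ.
1/cos φ = 2.44  ⇒  cos φ = 0.4098  ⇒  φ = arccos(0.4098) ≈ 65.8°.

65.8°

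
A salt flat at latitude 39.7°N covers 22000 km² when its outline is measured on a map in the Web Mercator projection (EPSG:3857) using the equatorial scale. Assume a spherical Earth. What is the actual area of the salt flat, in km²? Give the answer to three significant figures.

For Mercator, h = k = sec φ (a conformal cylindrical projection has a single point scale, 1/cos φ).
Areal scale = k² = sec²φ = 1/cos²(39.7°) = 1/0.7694² = 1.689.
True area = apparent / (areal scale) = 22000 / 1.689 ≈ 13000 km².

13000 km²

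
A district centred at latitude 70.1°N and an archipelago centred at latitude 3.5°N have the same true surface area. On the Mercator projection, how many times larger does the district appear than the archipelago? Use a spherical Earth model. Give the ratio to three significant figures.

8.60

Mercator areal scale is sec²φ.
At 70.1°: sec²(70.1°) = 1/0.3404² = 8.631.
At 3.5°: sec²(3.5°) = 1/0.9981² = 1.004.
Ratio = 8.631/1.004 = cos²(3.5°)/cos²(70.1°) ≈ 8.60.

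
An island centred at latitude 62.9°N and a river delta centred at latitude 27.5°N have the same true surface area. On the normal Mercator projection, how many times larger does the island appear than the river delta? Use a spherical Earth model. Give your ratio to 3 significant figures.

On Mercator, area is exaggerated by sec²φ = 1/cos²φ.
At 62.9°: sec²(62.9°) = 1/0.4555² = 4.819.
At 27.5°: sec²(27.5°) = 1/0.8870² = 1.271.
Ratio = 4.819/1.271 = cos²(27.5°)/cos²(62.9°) ≈ 3.79.

3.79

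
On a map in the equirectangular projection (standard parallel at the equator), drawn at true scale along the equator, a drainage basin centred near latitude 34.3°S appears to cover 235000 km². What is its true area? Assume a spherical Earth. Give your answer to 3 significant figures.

For the equirectangular projection with φ₀ = 0 (plate carrée), h = 1 along meridians and k = sec φ along parallels.
Areal scale = h·k = 1 × sec φ; at 34.3°, h = 1.000, k = 1.211, so h·k = 1.211.
True area = apparent / (areal scale) = 235000 / 1.211 ≈ 194000 km².

194000 km²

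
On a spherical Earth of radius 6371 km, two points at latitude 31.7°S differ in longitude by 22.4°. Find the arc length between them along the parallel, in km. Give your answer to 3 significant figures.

Arc length along a parallel = R cos φ · Δλ (with Δλ in radians).
= 6371 × cos 31.7° × (22.4° × π/180) = 6371 × 0.8508 × 0.3910 ≈ 2120 km.

2120 km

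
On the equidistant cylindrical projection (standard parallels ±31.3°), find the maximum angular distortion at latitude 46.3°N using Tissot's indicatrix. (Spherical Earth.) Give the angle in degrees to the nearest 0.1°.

12.2°

The equidistant cylindrical projection with φ₀ = 31.3° has h = 1 (meridians true) and k = cos φ₀ / cos φ along parallels.
At 46.3°: h = 1.000, k = 1.237; principal scales a = 1.237, b = 1.000.
sin(ω/2) = (a − b)/(a + b) = 0.2368/2.237 = 0.1059, so ω = 2 arcsin(0.1059) ≈ 12.2°.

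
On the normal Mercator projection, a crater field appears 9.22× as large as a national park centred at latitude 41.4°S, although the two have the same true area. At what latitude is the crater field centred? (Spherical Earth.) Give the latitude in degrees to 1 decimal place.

For equal true areas on Mercator, apparent areas scale as sec²φ, so the ratio is cos²φ₂ / cos²φ₁.
cos²φ₂ / cos²φ₁ = 9.22  ⇒  cos φ₁ = cos 41.4° / √9.22 = 0.7501/3.036 = 0.2470.
φ₁ = arccos(0.2470) ≈ 75.7°.

75.7°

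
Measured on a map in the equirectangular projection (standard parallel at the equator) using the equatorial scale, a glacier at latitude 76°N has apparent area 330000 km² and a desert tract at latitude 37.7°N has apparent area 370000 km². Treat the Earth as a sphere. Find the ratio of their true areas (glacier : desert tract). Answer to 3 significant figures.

On the plate carrée, areal scale = h·k = 1 × sec φ, so true area = apparent × cos φ.
True area of glacier: 330000 × cos(76°) = 330000 × 0.2419 = 79830 km².
True area of desert tract: 370000 × cos(37.7°) = 370000 × 0.7912 = 292800 km².
Ratio = 79830 / 292800 ≈ 0.273.

0.273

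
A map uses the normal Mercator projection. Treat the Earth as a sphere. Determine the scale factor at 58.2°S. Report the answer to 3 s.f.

1.90

Mercator is conformal, so the point scale is isotropic: h = k = sec φ = 1/cos φ.
k = 1/cos 58.2° = 1/0.5270 = 1.898.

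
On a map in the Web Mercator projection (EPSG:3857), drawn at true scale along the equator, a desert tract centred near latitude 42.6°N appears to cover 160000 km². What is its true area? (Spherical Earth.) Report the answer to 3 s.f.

The Mercator projection is conformal; its linear scale factor is the same in every direction and equals sec φ = 1/cos φ.
Areal scale = k² = sec²φ = 1/cos²(42.6°) = 1/0.7361² = 1.846.
True area = apparent / (areal scale) = 160000 / 1.846 ≈ 86700 km².

86700 km²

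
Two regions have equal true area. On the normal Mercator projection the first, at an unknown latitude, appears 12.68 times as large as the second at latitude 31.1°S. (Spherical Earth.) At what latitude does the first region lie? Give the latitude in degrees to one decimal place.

76.1°

For equal true areas on Mercator, apparent areas scale as sec²φ, so the ratio is cos²φ₂ / cos²φ₁.
cos²φ₂ / cos²φ₁ = 12.68  ⇒  cos φ₁ = cos 31.1° / √12.68 = 0.8563/3.561 = 0.2405.
φ₁ = arccos(0.2405) ≈ 76.1°.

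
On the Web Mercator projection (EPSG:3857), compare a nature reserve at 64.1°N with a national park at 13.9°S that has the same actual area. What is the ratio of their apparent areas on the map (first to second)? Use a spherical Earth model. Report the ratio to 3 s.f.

On Mercator, area is exaggerated by sec²φ = 1/cos²φ.
At 64.1°: sec²(64.1°) = 1/0.4368² = 5.241.
At 13.9°: sec²(13.9°) = 1/0.9707² = 1.061.
Ratio = 5.241/1.061 = cos²(13.9°)/cos²(64.1°) ≈ 4.94.

4.94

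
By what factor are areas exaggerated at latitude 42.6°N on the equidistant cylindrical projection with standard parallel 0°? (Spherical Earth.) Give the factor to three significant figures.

1.36

For the equirectangular projection with φ₀ = 0 (plate carrée), h = 1 along meridians and k = sec φ along parallels.
Areal scale = h·k = 1 × sec φ; at 42.6°, h = 1.000, k = 1.359, so h·k = 1.359.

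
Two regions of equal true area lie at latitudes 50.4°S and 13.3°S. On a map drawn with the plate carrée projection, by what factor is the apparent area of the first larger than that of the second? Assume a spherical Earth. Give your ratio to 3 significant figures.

1.53

In the plate carrée (x = Rλ, y = Rφ), meridians are true-scale (h = 1) and parallels are stretched by k = sec φ.
Areal scale at 50.4°: h·k = 1.000 × 1.569 = 1.569.
Areal scale at 13.3°: h·k = 1.000 × 1.028 = 1.028.
Ratio = 1.569/1.028 ≈ 1.53.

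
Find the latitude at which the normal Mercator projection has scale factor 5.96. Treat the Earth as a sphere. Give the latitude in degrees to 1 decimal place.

Mercator scale is k = sec φ = 1/cos φ.
1/cos φ = 5.96  ⇒  cos φ = 0.1678  ⇒  φ = arccos(0.1678) ≈ 80.3°.

80.3°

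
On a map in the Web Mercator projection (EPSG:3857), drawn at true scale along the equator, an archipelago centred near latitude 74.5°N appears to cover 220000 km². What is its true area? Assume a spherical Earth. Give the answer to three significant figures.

15700 km²

Mercator is conformal, so the point scale is isotropic: h = k = sec φ = 1/cos φ.
Areal scale = k² = sec²φ = 1/cos²(74.5°) = 1/0.2672² = 14.00.
True area = apparent / (areal scale) = 220000 / 14.00 ≈ 15700 km².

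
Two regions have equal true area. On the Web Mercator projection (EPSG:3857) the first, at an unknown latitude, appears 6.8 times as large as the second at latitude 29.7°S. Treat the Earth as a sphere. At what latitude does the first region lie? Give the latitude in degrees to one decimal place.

On Mercator, (apparent₁)/(apparent₂) = sec²φ₁ / sec²φ₂ when true areas are equal.
cos²φ₂ / cos²φ₁ = 6.8  ⇒  cos φ₁ = cos 29.7° / √6.8 = 0.8686/2.608 = 0.3331.
φ₁ = arccos(0.3331) ≈ 70.5°.

70.5°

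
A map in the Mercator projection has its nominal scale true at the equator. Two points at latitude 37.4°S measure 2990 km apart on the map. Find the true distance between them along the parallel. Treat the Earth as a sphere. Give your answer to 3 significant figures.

2380 km

Mercator is conformal, so the point scale is isotropic: h = k = sec φ = 1/cos φ.
Along the parallel at 37.4°, map distances are exaggerated by k = sec 37.4° = 1.259.
True distance = 2990 / 1.259 = 2990 × cos 37.4° ≈ 2380 km.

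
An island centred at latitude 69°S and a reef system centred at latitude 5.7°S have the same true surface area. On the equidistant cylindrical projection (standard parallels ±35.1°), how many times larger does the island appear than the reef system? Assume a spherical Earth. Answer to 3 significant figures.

The equidistant cylindrical projection with φ₀ = 35.1° has h = 1 (meridians true) and k = cos φ₀ / cos φ along parallels.
Areal scale at 69°: h·k = 1.000 × 2.283 = 2.283.
Areal scale at 5.7°: h·k = 1.000 × 0.8222 = 0.8222.
Ratio = 2.283/0.8222 ≈ 2.78.

2.78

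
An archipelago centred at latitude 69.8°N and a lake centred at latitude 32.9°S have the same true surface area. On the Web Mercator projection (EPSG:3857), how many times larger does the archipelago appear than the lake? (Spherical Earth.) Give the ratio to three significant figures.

Mercator areal scale is sec²φ.
At 69.8°: sec²(69.8°) = 1/0.3453² = 8.387.
At 32.9°: sec²(32.9°) = 1/0.8396² = 1.419.
Ratio = 8.387/1.419 = cos²(32.9°)/cos²(69.8°) ≈ 5.91.

5.91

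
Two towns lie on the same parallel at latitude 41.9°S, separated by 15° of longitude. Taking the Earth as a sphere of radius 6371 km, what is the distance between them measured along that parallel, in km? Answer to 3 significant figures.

1240 km

Arc length along a parallel = R cos φ · Δλ (with Δλ in radians).
= 6371 × cos 41.9° × (15° × π/180) = 6371 × 0.7443 × 0.2618 ≈ 1240 km.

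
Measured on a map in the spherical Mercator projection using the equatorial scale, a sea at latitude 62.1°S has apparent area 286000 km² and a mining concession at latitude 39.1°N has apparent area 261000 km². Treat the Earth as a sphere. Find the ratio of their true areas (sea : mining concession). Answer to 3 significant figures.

0.398

Since Mercator area scale is 1/cos²φ, the true area equals the apparent area multiplied by cos²φ.
True area of sea: 286000 × cos²(62.1°) = 286000 × 0.2190 = 62620 km².
True area of mining concession: 261000 × cos²(39.1°) = 261000 × 0.6022 = 157200 km².
Ratio = 62620 / 157200 ≈ 0.398.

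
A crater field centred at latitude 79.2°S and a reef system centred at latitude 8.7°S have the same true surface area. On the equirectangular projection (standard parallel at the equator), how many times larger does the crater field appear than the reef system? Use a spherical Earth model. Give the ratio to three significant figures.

In the plate carrée (x = Rλ, y = Rφ), meridians are true-scale (h = 1) and parallels are stretched by k = sec φ.
Areal scale at 79.2°: h·k = 1.000 × 5.337 = 5.337.
Areal scale at 8.7°: h·k = 1.000 × 1.012 = 1.012.
Ratio = 5.337/1.012 ≈ 5.28.

5.28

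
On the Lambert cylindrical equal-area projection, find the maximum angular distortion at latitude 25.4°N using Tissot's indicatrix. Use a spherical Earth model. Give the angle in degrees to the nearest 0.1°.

The Lambert cylindrical equal-area projection is the cylindrical equal-area projection with its standard parallel at the equator (φ₀ = 0). For cylindrical equal-area with standard parallel φ₀, h = cos φ / cos φ₀ and k = cos φ₀ / cos φ, so h·k = 1.
At 25.4°: h = 0.9033, k = 1.107; principal scales a = 1.107, b = 0.9033.
sin(ω/2) = (a − b)/(a + b) = 0.2037/2.010 = 0.1013, so ω = 2 arcsin(0.1013) ≈ 11.6°.

11.6°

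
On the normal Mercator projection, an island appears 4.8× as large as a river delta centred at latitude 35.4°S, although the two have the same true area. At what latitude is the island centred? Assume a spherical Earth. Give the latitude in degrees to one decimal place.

68.2°

For equal true areas on Mercator, apparent areas scale as sec²φ, so the ratio is cos²φ₂ / cos²φ₁.
cos²φ₂ / cos²φ₁ = 4.8  ⇒  cos φ₁ = cos 35.4° / √4.8 = 0.8151/2.191 = 0.3721.
φ₁ = arccos(0.3721) ≈ 68.2°.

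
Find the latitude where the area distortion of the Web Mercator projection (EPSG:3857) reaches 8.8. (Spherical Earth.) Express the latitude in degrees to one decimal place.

70.3°

Mercator areal scale is sec²φ.
sec²φ = 8.8  ⇒  cos²φ = 0.1136  ⇒  cos φ = 0.3371.
φ = arccos(0.3371) ≈ 70.3°.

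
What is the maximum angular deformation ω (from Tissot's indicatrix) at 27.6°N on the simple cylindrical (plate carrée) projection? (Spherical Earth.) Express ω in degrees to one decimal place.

Plate carrée maps x = Rλ, y = Rφ. The meridian scale is h = 1 and the parallel scale is k = 1/cos φ = sec φ.
At 27.6°: h = 1.000, k = 1.128; principal scales a = 1.128, b = 1.000.
sin(ω/2) = (a − b)/(a + b) = 0.1284/2.128 = 0.06033, so ω = 2 arcsin(0.06033) ≈ 6.9°.

6.9°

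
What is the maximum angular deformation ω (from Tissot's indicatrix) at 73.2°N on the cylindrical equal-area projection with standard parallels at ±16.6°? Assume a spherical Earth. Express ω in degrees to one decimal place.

112.9°

Cylindrical equal-area (φ₀ = 16.6°): h = cos φ / cos 16.6° along meridians, k = cos 16.6° / cos φ along parallels; h·k = 1.
At 73.2°: h = 0.3016, k = 3.316; principal scales a = 3.316, b = 0.3016.
sin(ω/2) = (a − b)/(a + b) = 3.014/3.617 = 0.8332, so ω = 2 arcsin(0.8332) ≈ 112.9°.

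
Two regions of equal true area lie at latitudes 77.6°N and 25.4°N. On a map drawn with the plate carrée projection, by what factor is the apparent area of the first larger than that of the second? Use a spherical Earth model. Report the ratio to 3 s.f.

4.21

Plate carrée maps x = Rλ, y = Rφ. The meridian scale is h = 1 and the parallel scale is k = 1/cos φ = sec φ.
Areal scale at 77.6°: h·k = 1.000 × 4.657 = 4.657.
Areal scale at 25.4°: h·k = 1.000 × 1.107 = 1.107.
Ratio = 4.657/1.107 ≈ 4.21.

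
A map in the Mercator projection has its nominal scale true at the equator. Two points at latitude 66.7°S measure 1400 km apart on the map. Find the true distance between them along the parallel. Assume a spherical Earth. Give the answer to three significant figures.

The Mercator projection is conformal; its linear scale factor is the same in every direction and equals sec φ = 1/cos φ.
Along the parallel at 66.7°, map distances are exaggerated by k = sec 66.7° = 2.528.
True distance = 1400 / 2.528 = 1400 × cos 66.7° ≈ 554 km.

554 km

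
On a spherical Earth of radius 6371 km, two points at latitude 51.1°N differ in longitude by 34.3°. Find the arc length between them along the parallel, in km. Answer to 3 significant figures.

Arc length along a parallel = R cos φ · Δλ (with Δλ in radians).
= 6371 × cos 51.1° × (34.3° × π/180) = 6371 × 0.6280 × 0.5986 ≈ 2400 km.

2400 km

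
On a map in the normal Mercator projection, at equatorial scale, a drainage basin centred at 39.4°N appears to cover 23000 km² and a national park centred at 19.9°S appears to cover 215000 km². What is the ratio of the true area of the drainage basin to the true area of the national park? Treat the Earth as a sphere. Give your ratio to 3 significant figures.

0.0722

Since Mercator area scale is 1/cos²φ, the true area equals the apparent area multiplied by cos²φ.
True area of drainage basin: 23000 × cos²(39.4°) = 23000 × 0.5971 = 13730 km².
True area of national park: 215000 × cos²(19.9°) = 215000 × 0.8841 = 190100 km².
Ratio = 13730 / 190100 ≈ 0.0722.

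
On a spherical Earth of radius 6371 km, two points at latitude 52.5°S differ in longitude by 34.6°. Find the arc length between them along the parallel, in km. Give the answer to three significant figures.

2340 km

Arc length along a parallel = R cos φ · Δλ (with Δλ in radians).
= 6371 × cos 52.5° × (34.6° × π/180) = 6371 × 0.6088 × 0.6039 ≈ 2340 km.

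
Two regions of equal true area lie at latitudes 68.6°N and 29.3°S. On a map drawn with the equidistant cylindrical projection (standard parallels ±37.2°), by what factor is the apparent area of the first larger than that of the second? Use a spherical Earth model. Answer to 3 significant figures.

With standard parallel φ₀ = 37.2°, the equirectangular projection gives x = Rλ cos φ₀, y = Rφ, so h = 1 and k = cos 37.2° / cos φ.
Areal scale at 68.6°: h·k = 1.000 × 2.183 = 2.183.
Areal scale at 29.3°: h·k = 1.000 × 0.9134 = 0.9134.
Ratio = 2.183/0.9134 ≈ 2.39.

2.39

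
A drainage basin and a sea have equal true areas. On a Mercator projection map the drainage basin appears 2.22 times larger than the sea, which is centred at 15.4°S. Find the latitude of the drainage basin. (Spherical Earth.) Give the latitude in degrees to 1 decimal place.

On Mercator, (apparent₁)/(apparent₂) = sec²φ₁ / sec²φ₂ when true areas are equal.
cos²φ₂ / cos²φ₁ = 2.22  ⇒  cos φ₁ = cos 15.4° / √2.22 = 0.9641/1.490 = 0.6471.
φ₁ = arccos(0.6471) ≈ 49.7°.

49.7°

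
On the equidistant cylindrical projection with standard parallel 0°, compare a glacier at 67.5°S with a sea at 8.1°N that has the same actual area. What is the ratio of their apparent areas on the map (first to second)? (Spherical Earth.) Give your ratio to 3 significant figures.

In the plate carrée (x = Rλ, y = Rφ), meridians are true-scale (h = 1) and parallels are stretched by k = sec φ.
Areal scale at 67.5°: h·k = 1.000 × 2.613 = 2.613.
Areal scale at 8.1°: h·k = 1.000 × 1.010 = 1.010.
Ratio = 2.613/1.010 ≈ 2.59.

2.59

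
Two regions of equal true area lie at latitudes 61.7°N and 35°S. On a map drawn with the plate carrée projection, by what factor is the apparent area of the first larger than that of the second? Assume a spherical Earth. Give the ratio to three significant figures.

1.73

Plate carrée maps x = Rλ, y = Rφ. The meridian scale is h = 1 and the parallel scale is k = 1/cos φ = sec φ.
Areal scale at 61.7°: h·k = 1.000 × 2.109 = 2.109.
Areal scale at 35°: h·k = 1.000 × 1.221 = 1.221.
Ratio = 2.109/1.221 ≈ 1.73.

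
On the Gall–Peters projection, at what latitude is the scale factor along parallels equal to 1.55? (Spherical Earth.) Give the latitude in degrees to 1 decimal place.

The Gall–Peters projection is cylindrical equal-area with φ₀ = 45°. Cylindrical equal-area (φ₀ = 45°): h = cos φ / cos 45° along meridians, k = cos 45° / cos φ along parallels; h·k = 1.
k = cos φ₀ / cos φ = 1.55  ⇒  cos φ = cos 45° / 1.55 = 0.4562.
φ = arccos(0.4562) ≈ 62.9°.

62.9°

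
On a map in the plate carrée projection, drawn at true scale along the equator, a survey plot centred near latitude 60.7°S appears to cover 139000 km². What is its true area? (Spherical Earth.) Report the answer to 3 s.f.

68000 km²

Plate carrée maps x = Rλ, y = Rφ. The meridian scale is h = 1 and the parallel scale is k = 1/cos φ = sec φ.
Areal scale = h·k = 1 × sec φ; at 60.7°, h = 1.000, k = 2.043, so h·k = 2.043.
True area = apparent / (areal scale) = 139000 / 2.043 ≈ 68000 km².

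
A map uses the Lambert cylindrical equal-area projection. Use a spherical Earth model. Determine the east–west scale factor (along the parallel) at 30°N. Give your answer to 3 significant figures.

The Lambert cylindrical equal-area projection is the cylindrical equal-area projection with its standard parallel at the equator (φ₀ = 0). For cylindrical equal-area with standard parallel φ₀, h = cos φ / cos φ₀ and k = cos φ₀ / cos φ, so h·k = 1.
k = cos 0° / cos 30° = 1.000/0.8660 = 1.155.

1.15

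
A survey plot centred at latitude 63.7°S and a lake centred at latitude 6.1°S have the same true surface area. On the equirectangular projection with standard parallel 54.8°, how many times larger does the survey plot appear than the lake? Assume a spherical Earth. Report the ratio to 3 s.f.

2.24

The equidistant cylindrical projection with φ₀ = 54.8° has h = 1 (meridians true) and k = cos φ₀ / cos φ along parallels.
Areal scale at 63.7°: h·k = 1.000 × 1.301 = 1.301.
Areal scale at 6.1°: h·k = 1.000 × 0.5797 = 0.5797.
Ratio = 1.301/0.5797 ≈ 2.24.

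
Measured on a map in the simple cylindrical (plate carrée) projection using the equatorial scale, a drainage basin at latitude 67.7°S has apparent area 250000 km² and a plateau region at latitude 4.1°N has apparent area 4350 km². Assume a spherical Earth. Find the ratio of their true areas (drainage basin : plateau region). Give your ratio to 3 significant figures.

21.9

Plate carrée has h = 1 and k = sec φ, giving areal scale sec φ; true area = (apparent area) · cos φ.
True area of drainage basin: 250000 × cos(67.7°) = 250000 × 0.3795 = 94860 km².
True area of plateau region: 4350 × cos(4.1°) = 4350 × 0.9974 = 4339 km².
Ratio = 94860 / 4339 ≈ 21.9.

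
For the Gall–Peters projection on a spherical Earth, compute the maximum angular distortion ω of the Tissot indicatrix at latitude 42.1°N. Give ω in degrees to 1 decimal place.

The Gall–Peters projection is cylindrical equal-area with φ₀ = 45°. For cylindrical equal-area with standard parallel φ₀, h = cos φ / cos φ₀ and k = cos φ₀ / cos φ, so h·k = 1.
At 42.1°: h = 1.049, k = 0.9530; principal scales a = 1.049, b = 0.9530.
sin(ω/2) = (a − b)/(a + b) = 0.09631/2.002 = 0.04810, so ω = 2 arcsin(0.04810) ≈ 5.5°.

5.5°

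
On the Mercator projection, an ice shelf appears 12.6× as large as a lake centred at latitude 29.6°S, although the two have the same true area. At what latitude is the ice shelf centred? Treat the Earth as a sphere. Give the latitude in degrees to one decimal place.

Mercator areal scale is sec²φ, so apparent-area ratio = sec²φ₁ / sec²φ₂ = cos²φ₂ / cos²φ₁.
cos²φ₂ / cos²φ₁ = 12.6  ⇒  cos φ₁ = cos 29.6° / √12.6 = 0.8695/3.550 = 0.2450.
φ₁ = arccos(0.2450) ≈ 75.8°.

75.8°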